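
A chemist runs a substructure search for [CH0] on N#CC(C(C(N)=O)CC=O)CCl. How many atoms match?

2

The query [CH0] means: aliphatic carbon with no attached hydrogen.
Check the 12 heavy atoms by environment: 2× C (H2) → no; 3× C (H1) → no; 2× O (H0) → no; 2× C (H0) → match; 1× N (H2) → no; 1× N (H0) → no; 1× Cl (H0) → no.
That gives 2 matching atoms.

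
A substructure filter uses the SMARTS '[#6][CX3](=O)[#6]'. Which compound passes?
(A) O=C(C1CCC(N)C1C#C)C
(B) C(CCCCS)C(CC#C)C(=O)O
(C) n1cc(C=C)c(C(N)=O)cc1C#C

A

[#6][CX3](=O)[#6] describes a carbonyl carbon (no H) flanked by two carbons (a ketone).
(A) contains an acetyl/ketone group (-C(=O)CH3), which satisfies every atom and bond constraint.
(B) has a carboxylic acid group (-C(=O)OH) but one neighbour of the carbonyl carbon is O, not C.
(C) has a primary amide (-C(=O)NH2) but one neighbour of the carbonyl carbon is N, not C.
So the answer is (A).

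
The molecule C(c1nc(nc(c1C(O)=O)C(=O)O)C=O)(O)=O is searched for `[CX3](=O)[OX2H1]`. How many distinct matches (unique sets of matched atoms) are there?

3

[CX3](=O)[OX2H1] is the SMARTS for a carboxylic acid: an sp2 carbon double-bonded to O and single-bonded to an -OH oxygen.
The molecule carries 3 separate instances of a carboxylic acid group (-C(=O)OH) meeting every constraint; each maps to a distinct set of atoms, giving 3 matches.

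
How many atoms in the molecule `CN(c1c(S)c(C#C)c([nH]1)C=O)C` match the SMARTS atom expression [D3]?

5

The query [D3] means: atom with exactly three heavy-atom neighbours.
Check the 13 heavy atoms by environment: 1× n (aromatic, D2) → no; 4× c (aromatic, D3) → match; 1× N (D3) → match; 3× C (D1) → no; 2× C (D2) → no; 1× O (D1) → no; 1× S (D1) → no.
Summing the matching environments: 4 + 1 = 5 matching atoms.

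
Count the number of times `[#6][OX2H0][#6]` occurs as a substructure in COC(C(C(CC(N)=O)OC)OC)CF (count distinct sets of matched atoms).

[#6][OX2H0][#6] is the SMARTS for an ether: an aliphatic oxygen bridging two carbons with no H on the oxygen.
The molecule carries 3 separate instances of a methoxy ether (-OCH3) meeting every constraint; each maps to a distinct set of atoms, giving 3 matches.

3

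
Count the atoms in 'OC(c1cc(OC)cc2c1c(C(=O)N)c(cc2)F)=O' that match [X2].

2

The query [X2] means: any atom with exactly two total connections (bonds + H).
Check the 19 heavy atoms by environment: 10× c (aromatic, X3) → no; 2× C (X3) → no; 2× O (X1) → no; 1× N (X3) → no; 1× F (X1) → no; 2× O (X2) → match; 1× C (X4) → no.
That gives 2 matching atoms.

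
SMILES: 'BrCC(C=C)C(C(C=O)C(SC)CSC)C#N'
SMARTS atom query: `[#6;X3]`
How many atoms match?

3

The query [#6;X3] means: any carbon (aromatic or not) with three total connections.
Check the 17 heavy atoms by environment: 8× C (X4) → no; 2× S (X2) → no; 3× C (X3) → match; 1× O (X1) → no; 1× C (X2) → no; 1× N (X1) → no; 1× Br (X1) → no.
That gives 3 matching atoms.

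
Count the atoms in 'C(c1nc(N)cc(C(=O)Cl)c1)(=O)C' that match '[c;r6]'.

5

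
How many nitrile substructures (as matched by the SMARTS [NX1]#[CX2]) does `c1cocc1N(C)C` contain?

[NX1]#[CX2] is the SMARTS for a nitrile: a nitrogen triple-bonded to a two-connected carbon.
No fragment in the molecule satisfies every constraint, giving 0 matches.

0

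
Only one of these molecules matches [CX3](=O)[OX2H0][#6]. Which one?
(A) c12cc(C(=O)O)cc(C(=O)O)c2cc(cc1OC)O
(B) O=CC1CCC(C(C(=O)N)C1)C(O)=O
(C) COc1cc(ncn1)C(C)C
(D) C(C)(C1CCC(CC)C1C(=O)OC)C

D

[CX3](=O)[OX2H0][#6] describes a carbonyl carbon bonded to an oxygen that is itself bonded to carbon (no H on that O) (an ester).
(A) has a methoxy ether (-OCH3) but the ether oxygen is not adjacent to a C=O carbon.
(B) has a carboxylic acid group (-C(=O)OH) but the singly-bonded O carries H (OX2H1, not H0).
(C) has a methoxy ether (-OCH3) but the ether oxygen is not adjacent to a C=O carbon.
(D) contains a methyl-ester group (-C(=O)OCH3), which satisfies every atom and bond constraint.
So the answer is (D).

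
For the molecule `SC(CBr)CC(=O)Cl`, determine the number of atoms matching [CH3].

The query [CH3] means: aliphatic carbon with exactly three hydrogens.
Check the 8 heavy atoms by environment: 2× C (H2) → no; 1× C (H1) → no; 1× Br (H0) → no; 1× C (H0) → no; 1× O (H0) → no; 1× Cl (H0) → no; 1× S (H1) → no.
No environment satisfies the query, so 0 matching atoms.

0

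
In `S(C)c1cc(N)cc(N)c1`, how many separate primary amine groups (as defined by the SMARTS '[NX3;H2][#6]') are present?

[NX3;H2][#6] is the SMARTS for a primary amine: a trivalent nitrogen with two H attached to carbon.
The molecule carries 2 separate instances of a primary amino group (-NH2) meeting every constraint; each maps to a distinct set of atoms, giving 2 matches.

2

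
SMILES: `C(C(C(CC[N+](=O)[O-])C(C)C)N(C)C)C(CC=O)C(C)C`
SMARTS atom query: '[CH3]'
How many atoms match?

The query [CH3] means: aliphatic carbon with exactly three hydrogens.
Check the 21 heavy atoms by environment: 4× C (H2) → no; 6× C (H1) → no; 2× O (H0) → no; 1× N (charge +1, H0) → no; 1× O (charge -1, H0) → no; 6× C (H3) → match; 1× N (H0) → no.
That gives 6 matching atoms.

6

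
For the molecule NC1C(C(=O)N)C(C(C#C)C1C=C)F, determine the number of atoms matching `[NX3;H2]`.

2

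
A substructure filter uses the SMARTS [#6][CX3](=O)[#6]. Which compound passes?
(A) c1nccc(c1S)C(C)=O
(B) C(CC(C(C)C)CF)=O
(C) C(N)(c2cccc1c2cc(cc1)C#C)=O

A

[#6][CX3](=O)[#6] describes a carbonyl carbon (no H) flanked by two carbons (a ketone).
(A) contains an acetyl/ketone group (-C(=O)CH3), which satisfies every atom and bond constraint.
(B) has an aldehyde (-CHO) but the carbonyl carbon has H1, so it is not flanked by two carbons.
(C) has a primary amide (-C(=O)NH2) but one neighbour of the carbonyl carbon is N, not C.
So the answer is (A).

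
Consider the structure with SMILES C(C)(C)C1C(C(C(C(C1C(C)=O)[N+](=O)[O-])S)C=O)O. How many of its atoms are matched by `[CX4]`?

10

The query [CX4] means: C with X4: aliphatic carbon with exactly 4 total connections (bonds + H).
Check the 19 heavy atoms by environment: 10× C (X4) → match; 2× C (X3) → no; 3× O (X1) → no; 1× N (charge +1, X3) → no; 1× O (charge -1, X1) → no; 1× O (X2) → no; 1× S (X2) → no.
That gives 10 matching atoms.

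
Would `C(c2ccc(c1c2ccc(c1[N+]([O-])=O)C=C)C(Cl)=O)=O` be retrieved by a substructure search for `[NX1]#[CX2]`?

The pattern [NX1]#[CX2] describes a nitrogen triple-bonded to a two-connected carbon — a nitrile.
The closest candidate here is a nitro group (-[N+](=O)[O-]), but there is no C#N triple bond. No other fragment satisfies the full query, so there is no match.

No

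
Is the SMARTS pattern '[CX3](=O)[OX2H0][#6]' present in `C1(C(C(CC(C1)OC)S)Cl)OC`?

No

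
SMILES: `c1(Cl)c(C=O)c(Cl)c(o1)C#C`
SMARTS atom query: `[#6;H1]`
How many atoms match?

2

The query [#6;H1] means: any carbon bearing exactly one hydrogen.
Check the 11 heavy atoms by environment: 1× o (aromatic, H0) → no; 4× c (aromatic, H0) → no; 2× Cl (H0) → no; 2× C (H1) → match; 1× O (H0) → no; 1× C (H0) → no.
That gives 2 matching atoms.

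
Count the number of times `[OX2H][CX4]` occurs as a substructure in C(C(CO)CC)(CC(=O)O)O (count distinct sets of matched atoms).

[OX2H][CX4] is the SMARTS for an aliphatic alcohol: a hydroxyl oxygen bound to an sp3 (X4) carbon.
The molecule carries 2 separate instances of a hydroxyl group (-OH) meeting every constraint; each maps to a distinct set of atoms, giving 2 matches.

2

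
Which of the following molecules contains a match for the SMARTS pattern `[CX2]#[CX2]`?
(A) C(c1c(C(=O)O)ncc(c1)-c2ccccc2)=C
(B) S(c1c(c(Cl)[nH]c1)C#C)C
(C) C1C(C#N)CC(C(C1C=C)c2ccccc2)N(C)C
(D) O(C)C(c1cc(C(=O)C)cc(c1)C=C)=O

B

[CX2]#[CX2] describes a carbon-carbon triple bond (an alkyne).
(A) has a vinyl group (-CH=CH2) but the C=C is a double bond; both carbons are CX3, not CX2.
(B) contains an ethynyl group (-C#CH), which satisfies every atom and bond constraint.
(C) has a vinyl group (-CH=CH2) but the C=C is a double bond; both carbons are CX3, not CX2.
(D) has a vinyl group (-CH=CH2) but the C=C is a double bond; both carbons are CX3, not CX2.
So the answer is (B).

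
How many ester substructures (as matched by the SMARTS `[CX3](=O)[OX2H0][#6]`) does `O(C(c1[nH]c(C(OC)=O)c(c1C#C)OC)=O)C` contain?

[CX3](=O)[OX2H0][#6] is the SMARTS for an ester: a carbonyl carbon bonded to an oxygen that is itself bonded to carbon (no H on that O).
The molecule carries 2 separate instances of a methyl-ester group (-C(=O)OCH3) meeting every constraint; each maps to a distinct set of atoms, giving 2 matches.

2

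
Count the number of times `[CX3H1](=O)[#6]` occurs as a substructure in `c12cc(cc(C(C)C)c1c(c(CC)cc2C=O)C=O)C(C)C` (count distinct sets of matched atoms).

[CX3H1](=O)[#6] is the SMARTS for an aldehyde: an sp2 carbon with one H, double-bonded to O and single-bonded to carbon.
The molecule carries 2 separate instances of an aldehyde (-CHO) meeting every constraint; each maps to a distinct set of atoms, giving 2 matches.

2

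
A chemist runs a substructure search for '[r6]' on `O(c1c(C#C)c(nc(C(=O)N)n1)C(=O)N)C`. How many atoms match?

6

The query [r6] means: r6 matches atoms in a six-membered ring.
Check the 16 heavy atoms by environment: 2× n (aromatic, in 6-ring) → match; 4× c (aromatic, in 6-ring) → match; 5× C (acyclic) → no; 3× O (acyclic) → no; 2× N (acyclic) → no.
Summing the matching environments: 2 + 4 = 6 matching atoms.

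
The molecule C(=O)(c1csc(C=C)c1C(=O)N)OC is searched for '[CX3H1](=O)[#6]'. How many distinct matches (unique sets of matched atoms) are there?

[CX3H1](=O)[#6] is the SMARTS for an aldehyde: an sp2 carbon with one H, double-bonded to O and single-bonded to carbon.
The molecule has a methyl-ester group (-C(=O)OCH3), but the carbonyl carbon has H0, not H1; nothing else fits, so there are 0 matches.

0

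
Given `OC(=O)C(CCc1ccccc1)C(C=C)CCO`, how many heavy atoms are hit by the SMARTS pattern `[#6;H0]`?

2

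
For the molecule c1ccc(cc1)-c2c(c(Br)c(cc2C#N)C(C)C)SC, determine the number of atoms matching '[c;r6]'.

12

The query [c;r6] means: aromatic carbon that belongs to a six-membered ring.
Check the 20 heavy atoms by environment: 12× c (aromatic, in 6-ring) → match; 5× C (acyclic) → no; 1× N (acyclic) → no; 1× Br (acyclic) → no; 1× S (acyclic) → no.
That gives 12 matching atoms.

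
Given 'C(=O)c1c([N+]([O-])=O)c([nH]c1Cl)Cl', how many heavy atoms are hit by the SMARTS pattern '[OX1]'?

The query [OX1] means: aliphatic oxygen with one total connection — typically a carbonyl =O or an oxide.
Check the 12 heavy atoms by environment: 1× n (aromatic, X3) → no; 4× c (aromatic, X3) → no; 2× Cl (X1) → no; 1× N (charge +1, X3) → no; 1× O (charge -1, X1) → match; 2× O (X1) → match; 1× C (X3) → no.
Summing the matching environments: 1 + 2 = 3 matching atoms.

3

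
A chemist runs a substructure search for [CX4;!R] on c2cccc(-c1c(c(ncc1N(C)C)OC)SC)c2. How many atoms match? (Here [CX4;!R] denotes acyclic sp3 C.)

4

Check the 19 heavy atoms by environment: 1× n (aromatic, X2, in 6-ring) → no; 11× c (aromatic, X3, in 6-ring) → no; 1× O (X2, acyclic) → no; 4× C (X4, acyclic) → match; 1× N (X3, acyclic) → no; 1× S (X2, acyclic) → no.
That gives 4 matching atoms.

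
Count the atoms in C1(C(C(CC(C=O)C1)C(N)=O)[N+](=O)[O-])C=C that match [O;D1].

4

Check the 16 heavy atoms by environment: 5× C (D3) → no; 4× C (D2) → no; 1× N (charge +1, D3) → no; 1× O (charge -1, D1) → match; 3× O (D1) → match; 1× N (D1) → no; 1× C (D1) → no.
Summing the matching environments: 1 + 3 = 4 matching atoms.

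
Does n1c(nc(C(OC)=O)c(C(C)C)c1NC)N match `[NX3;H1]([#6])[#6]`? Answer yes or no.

The pattern [NX3;H1]([#6])[#6] describes a trivalent nitrogen with one H, bonded to two carbons — a secondary amine.
The molecule carries an N-methylamino group (-NHCH3), whose atoms satisfy every constraint of the query, so the pattern matches.

Yes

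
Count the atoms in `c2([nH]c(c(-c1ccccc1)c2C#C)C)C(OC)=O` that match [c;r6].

The query [c;r6] means: aromatic carbon that belongs to a six-membered ring.
Check the 18 heavy atoms by environment: 1× n (aromatic, in 5-ring) → no; 4× c (aromatic, in 5-ring) → no; 6× c (aromatic, in 6-ring) → match; 5× C (acyclic) → no; 2× O (acyclic) → no.
That gives 6 matching atoms.

6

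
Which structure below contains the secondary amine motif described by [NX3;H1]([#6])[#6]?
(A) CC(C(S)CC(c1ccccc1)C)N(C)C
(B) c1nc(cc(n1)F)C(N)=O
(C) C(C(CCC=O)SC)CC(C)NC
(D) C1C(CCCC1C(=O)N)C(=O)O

[NX3;H1]([#6])[#6] describes a trivalent nitrogen with one H, bonded to two carbons (a secondary amine).
(A) has a dimethylamino group (-N(CH3)2) but the nitrogen has H0, not H1.
(B) has a primary amide (-C(=O)NH2) but the -C(=O)NH2 nitrogen has H2, not H1.
(C) contains an N-methylamino group (-NHCH3), which satisfies every atom and bond constraint.
(D) has a primary amide (-C(=O)NH2) but the -C(=O)NH2 nitrogen has H2, not H1.
So the answer is (C).

C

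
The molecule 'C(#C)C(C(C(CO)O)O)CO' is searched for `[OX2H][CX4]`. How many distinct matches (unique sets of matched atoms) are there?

4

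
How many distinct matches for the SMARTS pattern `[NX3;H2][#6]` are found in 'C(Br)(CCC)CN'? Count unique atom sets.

[NX3;H2][#6] is the SMARTS for a primary amine: a trivalent nitrogen with two H attached to carbon.
Exactly one fragment in the molecule meets all constraints, giving 1 match.

1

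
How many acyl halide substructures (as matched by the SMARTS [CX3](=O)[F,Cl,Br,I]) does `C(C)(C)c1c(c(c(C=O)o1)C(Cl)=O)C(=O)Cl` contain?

2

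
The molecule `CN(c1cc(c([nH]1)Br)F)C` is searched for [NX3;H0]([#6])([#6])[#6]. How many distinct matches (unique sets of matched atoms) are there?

[NX3;H0]([#6])([#6])[#6] is the SMARTS for a tertiary amine: a trivalent nitrogen with no H, bonded to three carbons.
Exactly one fragment in the molecule meets all constraints, giving 1 match.

1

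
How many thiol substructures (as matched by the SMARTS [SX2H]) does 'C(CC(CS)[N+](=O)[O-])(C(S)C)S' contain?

[SX2H] is the SMARTS for a thiol: an aliphatic sulfur with two connections, one being H.
The molecule carries 3 separate instances of a thiol (-SH) meeting every constraint; each maps to a distinct set of atoms, giving 3 matches.

3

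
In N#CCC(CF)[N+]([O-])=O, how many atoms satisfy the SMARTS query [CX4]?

3

The query [CX4] means: C with X4: aliphatic carbon with exactly 4 total connections (bonds + H).
Check the 9 heavy atoms by environment: 3× C (X4) → match; 1× F (X1) → no; 1× C (X2) → no; 1× N (X1) → no; 1× N (charge +1, X3) → no; 1× O (charge -1, X1) → no; 1× O (X1) → no.
That gives 3 matching atoms.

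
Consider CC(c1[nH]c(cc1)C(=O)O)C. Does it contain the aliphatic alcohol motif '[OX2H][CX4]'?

No

The pattern [OX2H][CX4] describes a hydroxyl oxygen bound to an sp3 (X4) carbon — an aliphatic alcohol.
The closest candidate here is a carboxylic acid group (-C(=O)OH), but the -OH is on a CX3 carbonyl carbon, not a CX4 carbon. No other fragment satisfies the full query, so there is no match.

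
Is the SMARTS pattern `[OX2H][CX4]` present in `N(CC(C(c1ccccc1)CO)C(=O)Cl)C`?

Yes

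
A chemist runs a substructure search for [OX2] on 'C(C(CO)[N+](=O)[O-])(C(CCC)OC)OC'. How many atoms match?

3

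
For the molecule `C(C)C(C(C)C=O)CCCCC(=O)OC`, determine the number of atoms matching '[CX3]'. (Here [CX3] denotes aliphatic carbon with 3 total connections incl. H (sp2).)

2

Check the 15 heavy atoms by environment: 10× C (X4) → no; 2× C (X3) → match; 2× O (X1) → no; 1× O (X2) → no.
That gives 2 matching atoms.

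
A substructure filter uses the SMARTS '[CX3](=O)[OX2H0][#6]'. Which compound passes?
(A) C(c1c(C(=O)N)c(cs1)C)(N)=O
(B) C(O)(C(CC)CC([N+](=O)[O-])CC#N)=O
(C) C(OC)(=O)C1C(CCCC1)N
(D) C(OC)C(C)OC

[CX3](=O)[OX2H0][#6] describes a carbonyl carbon bonded to an oxygen that is itself bonded to carbon (no H on that O) (an ester).
(A) has a primary amide (-C(=O)NH2) but the carbonyl is bonded to N, not to an O-C linkage.
(B) has a carboxylic acid group (-C(=O)OH) but the singly-bonded O carries H (OX2H1, not H0).
(C) contains a methyl-ester group (-C(=O)OCH3), which satisfies every atom and bond constraint.
(D) has a methoxy ether (-OCH3) but the ether oxygen is not adjacent to a C=O carbon.
So the answer is (C).

C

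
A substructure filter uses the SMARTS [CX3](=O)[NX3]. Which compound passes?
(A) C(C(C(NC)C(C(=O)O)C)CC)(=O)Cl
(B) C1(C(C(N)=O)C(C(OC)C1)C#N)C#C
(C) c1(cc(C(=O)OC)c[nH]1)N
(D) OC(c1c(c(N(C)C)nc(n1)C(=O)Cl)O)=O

B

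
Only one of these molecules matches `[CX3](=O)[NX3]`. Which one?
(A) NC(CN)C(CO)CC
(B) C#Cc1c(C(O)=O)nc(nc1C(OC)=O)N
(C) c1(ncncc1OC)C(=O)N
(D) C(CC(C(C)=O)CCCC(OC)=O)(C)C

C

[CX3](=O)[NX3] describes a carbonyl carbon bonded to a trivalent nitrogen (an amide).
(A) has a primary amino group (-NH2) but the -NH2 is not attached to a carbonyl carbon.
(B) has a primary amino group (-NH2) but the -NH2 is not attached to a carbonyl carbon.
(C) contains a primary amide (-C(=O)NH2), which satisfies every atom and bond constraint.
(D) has a methyl-ester group (-C(=O)OCH3) but the carbonyl is bonded to O, not to an NX3 nitrogen.
So the answer is (C).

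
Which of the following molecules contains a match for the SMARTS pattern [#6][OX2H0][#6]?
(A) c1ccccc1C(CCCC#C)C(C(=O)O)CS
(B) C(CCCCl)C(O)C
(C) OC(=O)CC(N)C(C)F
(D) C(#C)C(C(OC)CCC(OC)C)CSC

D

[#6][OX2H0][#6] describes an aliphatic oxygen bridging two carbons with no H on the oxygen (an ether).
(A) has a carboxylic acid group (-C(=O)OH) but the -OH oxygen has H1; the =O is OX1, not OX2.
(B) has a hydroxyl group (-OH) but the oxygen has H1, not H0 bridging two carbons.
(C) has a carboxylic acid group (-C(=O)OH) but the -OH oxygen has H1; the =O is OX1, not OX2.
(D) contains a methoxy ether (-OCH3), which satisfies every atom and bond constraint.
So the answer is (D).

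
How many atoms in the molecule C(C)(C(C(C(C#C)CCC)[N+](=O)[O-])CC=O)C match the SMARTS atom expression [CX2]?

Check the 17 heavy atoms by environment: 10× C (X4) → no; 2× C (X2) → match; 1× C (X3) → no; 2× O (X1) → no; 1× N (charge +1, X3) → no; 1× O (charge -1, X1) → no.
That gives 2 matching atoms.

2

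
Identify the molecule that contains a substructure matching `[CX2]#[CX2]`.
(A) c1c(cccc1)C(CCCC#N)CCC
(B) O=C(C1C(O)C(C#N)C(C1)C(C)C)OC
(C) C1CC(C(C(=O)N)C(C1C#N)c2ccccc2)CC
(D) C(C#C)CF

[CX2]#[CX2] describes a carbon-carbon triple bond (an alkyne).
(A) has a nitrile (-C#N) but the triple bond is C#N, not C#C.
(B) has a nitrile (-C#N) but the triple bond is C#N, not C#C.
(C) has a nitrile (-C#N) but the triple bond is C#N, not C#C.
(D) contains an ethynyl group (-C#CH), which satisfies every atom and bond constraint.
So the answer is (D).

D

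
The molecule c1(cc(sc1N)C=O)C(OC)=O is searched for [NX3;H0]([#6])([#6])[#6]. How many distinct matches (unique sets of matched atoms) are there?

[NX3;H0]([#6])([#6])[#6] is the SMARTS for a tertiary amine: a trivalent nitrogen with no H, bonded to three carbons.
The molecule has a primary amino group (-NH2), but the nitrogen has H2, not H0 with three carbons; nothing else fits, so there are 0 matches.

0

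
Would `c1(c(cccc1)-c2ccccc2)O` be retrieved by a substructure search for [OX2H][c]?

The pattern [OX2H][c] describes a hydroxyl oxygen attached to an aromatic carbon — a phenol.
The molecule carries a hydroxyl group (-OH), whose atoms satisfy every constraint of the query, so the pattern matches.

Yes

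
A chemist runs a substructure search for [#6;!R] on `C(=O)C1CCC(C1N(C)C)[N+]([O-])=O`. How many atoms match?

Check the 13 heavy atoms by environment: 5× C (in 5-ring) → no; 3× C (acyclic) → match; 2× O (acyclic) → no; 1× N (charge +1, acyclic) → no; 1× O (charge -1, acyclic) → no; 1× N (acyclic) → no.
That gives 3 matching atoms.

3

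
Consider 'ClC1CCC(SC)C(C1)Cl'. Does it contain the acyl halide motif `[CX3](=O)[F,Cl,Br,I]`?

No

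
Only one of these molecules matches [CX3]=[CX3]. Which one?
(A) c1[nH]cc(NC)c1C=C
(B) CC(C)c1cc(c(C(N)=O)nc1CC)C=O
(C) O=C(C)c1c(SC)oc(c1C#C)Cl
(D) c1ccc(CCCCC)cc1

A

[CX3]=[CX3] describes a non-aromatic C=C double bond between two sp2 carbons (an alkene).
(A) contains a vinyl group (-CH=CH2), which satisfies every atom and bond constraint.
(B) has an ethyl group (-CH2CH3) but its C-C bond is a single bond between CX4 carbons, not CX3=CX3.
(C) has an ethynyl group (-C#CH) but the C-C bond is a triple bond, not a double bond.
(D) has an ethyl group (-CH2CH3) but its C-C bond is a single bond between CX4 carbons, not CX3=CX3.
So the answer is (A).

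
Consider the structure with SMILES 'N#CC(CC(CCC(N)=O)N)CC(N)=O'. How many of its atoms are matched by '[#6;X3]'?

The query [#6;X3] means: any carbon (aromatic or not) with three total connections.
Check the 15 heavy atoms by environment: 6× C (X4) → no; 2× C (X3) → match; 2× O (X1) → no; 3× N (X3) → no; 1× C (X2) → no; 1× N (X1) → no.
That gives 2 matching atoms.

2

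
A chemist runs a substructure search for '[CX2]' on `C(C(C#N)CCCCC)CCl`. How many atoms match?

The query [CX2] means: C with X2: aliphatic carbon with exactly 2 total connections.
Check the 11 heavy atoms by environment: 8× C (X4) → no; 1× Cl (X1) → no; 1× C (X2) → match; 1× N (X1) → no.
That gives 1 matching atom.

1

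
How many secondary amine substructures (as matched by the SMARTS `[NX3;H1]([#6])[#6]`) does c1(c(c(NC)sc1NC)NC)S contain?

[NX3;H1]([#6])[#6] is the SMARTS for a secondary amine: a trivalent nitrogen with one H, bonded to two carbons.
The molecule carries 3 separate instances of an N-methylamino group (-NHCH3) meeting every constraint; each maps to a distinct set of atoms, giving 3 matches.

3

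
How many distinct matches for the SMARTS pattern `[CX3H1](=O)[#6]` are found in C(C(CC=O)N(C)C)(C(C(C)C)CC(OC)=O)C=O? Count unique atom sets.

2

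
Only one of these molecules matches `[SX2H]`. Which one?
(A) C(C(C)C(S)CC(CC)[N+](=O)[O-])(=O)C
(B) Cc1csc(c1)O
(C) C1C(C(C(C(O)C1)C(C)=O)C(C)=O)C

A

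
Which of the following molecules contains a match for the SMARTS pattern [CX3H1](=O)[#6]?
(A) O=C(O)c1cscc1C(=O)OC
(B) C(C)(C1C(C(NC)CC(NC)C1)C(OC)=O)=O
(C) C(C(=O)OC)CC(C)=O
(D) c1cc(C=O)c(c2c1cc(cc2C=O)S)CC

D

[CX3H1](=O)[#6] describes an sp2 carbon with one H, double-bonded to O and single-bonded to carbon (an aldehyde).
(A) has a methyl-ester group (-C(=O)OCH3) but the carbonyl carbon has H0, not H1.
(B) has a methyl-ester group (-C(=O)OCH3) but the carbonyl carbon has H0, not H1.
(C) has an acetyl/ketone group (-C(=O)CH3) but the carbonyl carbon has H0 (two carbon neighbours), not H1.
(D) contains an aldehyde (-CHO), which satisfies every atom and bond constraint.
So the answer is (D).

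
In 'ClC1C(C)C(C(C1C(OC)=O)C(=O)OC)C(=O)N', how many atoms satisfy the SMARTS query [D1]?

Check the 18 heavy atoms by environment: 8× C (D3) → no; 3× O (D1) → match; 1× N (D1) → match; 2× O (D2) → no; 3× C (D1) → match; 1× Cl (D1) → match.
Summing the matching environments: 3 + 1 + 3 + 1 = 8 matching atoms.

8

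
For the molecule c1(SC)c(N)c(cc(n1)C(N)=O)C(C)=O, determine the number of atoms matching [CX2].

The query [CX2] means: C with X2: aliphatic carbon with exactly 2 total connections.
Check the 15 heavy atoms by environment: 1× n (aromatic, X2) → no; 5× c (aromatic, X3) → no; 2× C (X3) → no; 2× O (X1) → no; 2× C (X4) → no; 1× S (X2) → no; 2× N (X3) → no.
No environment satisfies the query, so 0 matching atoms.

0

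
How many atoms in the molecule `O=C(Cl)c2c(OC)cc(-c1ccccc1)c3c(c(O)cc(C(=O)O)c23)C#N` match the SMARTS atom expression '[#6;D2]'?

8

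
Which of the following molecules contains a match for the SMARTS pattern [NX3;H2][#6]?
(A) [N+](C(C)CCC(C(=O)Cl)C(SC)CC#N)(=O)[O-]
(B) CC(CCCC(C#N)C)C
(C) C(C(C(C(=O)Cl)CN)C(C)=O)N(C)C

[NX3;H2][#6] describes a trivalent nitrogen with two H attached to carbon (a primary amine).
(A) has a nitrile (-C#N) but the nitrogen is NX1 (triple-bonded), not NX3 with two H.
(B) has a nitrile (-C#N) but the nitrogen is NX1 (triple-bonded), not NX3 with two H.
(C) contains a primary amino group (-NH2), which satisfies every atom and bond constraint.
So the answer is (C).

C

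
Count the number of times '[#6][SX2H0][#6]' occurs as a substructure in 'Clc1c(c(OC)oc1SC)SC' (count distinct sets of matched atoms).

2

[#6][SX2H0][#6] is the SMARTS for a thioether: an aliphatic sulfur bridging two carbons with no H on the sulfur.
The molecule carries 2 separate instances of a methylthio ether (-SCH3) meeting every constraint; each maps to a distinct set of atoms, giving 2 matches.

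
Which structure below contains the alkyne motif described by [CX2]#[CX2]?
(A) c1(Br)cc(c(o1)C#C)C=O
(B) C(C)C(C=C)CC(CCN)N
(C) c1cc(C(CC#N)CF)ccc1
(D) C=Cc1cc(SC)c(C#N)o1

A

[CX2]#[CX2] describes a carbon-carbon triple bond (an alkyne).
(A) contains an ethynyl group (-C#CH), which satisfies every atom and bond constraint.
(B) has a vinyl group (-CH=CH2) but the C=C is a double bond; both carbons are CX3, not CX2.
(C) has a nitrile (-C#N) but the triple bond is C#N, not C#C.
(D) has a vinyl group (-CH=CH2) but the C=C is a double bond; both carbons are CX3, not CX2.
So the answer is (A).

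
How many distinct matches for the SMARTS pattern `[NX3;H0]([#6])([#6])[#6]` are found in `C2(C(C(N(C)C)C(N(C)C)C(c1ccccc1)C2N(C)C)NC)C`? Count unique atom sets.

[NX3;H0]([#6])([#6])[#6] is the SMARTS for a tertiary amine: a trivalent nitrogen with no H, bonded to three carbons.
The molecule carries 3 separate instances of a dimethylamino group (-N(CH3)2) meeting every constraint; each maps to a distinct set of atoms, giving 3 matches.

3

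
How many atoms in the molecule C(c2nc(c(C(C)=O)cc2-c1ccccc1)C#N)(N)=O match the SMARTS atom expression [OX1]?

The query [OX1] means: aliphatic oxygen with one total connection — typically a carbonyl =O or an oxide.
Check the 20 heavy atoms by environment: 1× n (aromatic, X2) → no; 11× c (aromatic, X3) → no; 1× C (X2) → no; 1× N (X1) → no; 2× C (X3) → no; 2× O (X1) → match; 1× N (X3) → no; 1× C (X4) → no.
That gives 2 matching atoms.

2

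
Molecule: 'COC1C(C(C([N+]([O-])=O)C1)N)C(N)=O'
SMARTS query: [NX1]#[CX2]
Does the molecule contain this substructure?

The pattern [NX1]#[CX2] describes a nitrogen triple-bonded to a two-connected carbon — a nitrile.
The closest candidate here is a primary amino group (-NH2), but the nitrogen is NX3 (three connections), not NX1 triple-bonded. No other fragment satisfies the full query, so there is no match.

No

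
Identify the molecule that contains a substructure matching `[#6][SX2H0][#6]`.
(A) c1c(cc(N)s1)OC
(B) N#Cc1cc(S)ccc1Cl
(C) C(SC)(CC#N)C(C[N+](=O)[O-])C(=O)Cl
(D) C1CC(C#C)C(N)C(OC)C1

C

[#6][SX2H0][#6] describes an aliphatic sulfur bridging two carbons with no H on the sulfur (a thioether).
(A) has a methoxy ether (-OCH3) but the bridging atom is O, not S.
(B) has a thiol (-SH) but the sulfur has H1, not H0 bridging two carbons.
(C) contains a methylthio ether (-SCH3), which satisfies every atom and bond constraint.
(D) has a methoxy ether (-OCH3) but the bridging atom is O, not S.
So the answer is (C).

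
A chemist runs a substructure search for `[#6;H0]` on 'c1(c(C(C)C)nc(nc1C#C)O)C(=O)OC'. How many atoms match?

The query [#6;H0] means: any carbon with no attached hydrogen.
Check the 16 heavy atoms by environment: 2× n (aromatic, H0) → no; 4× c (aromatic, H0) → match; 1× O (H1) → no; 2× C (H0) → match; 2× C (H1) → no; 3× C (H3) → no; 2× O (H0) → no.
Summing the matching environments: 4 + 2 = 6 matching atoms.

6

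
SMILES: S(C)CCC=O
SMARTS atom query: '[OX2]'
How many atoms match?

0

The query [OX2] means: aliphatic oxygen with two total connections — ether, hydroxyl, or ester single-bond O.
Check the 6 heavy atoms by environment: 3× C (X4) → no; 1× S (X2) → no; 1× C (X3) → no; 1× O (X1) → no.
No environment satisfies the query, so 0 matching atoms.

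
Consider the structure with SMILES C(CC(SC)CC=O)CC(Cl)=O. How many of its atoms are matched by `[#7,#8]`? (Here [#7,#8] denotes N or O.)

The query [#7,#8] means: nitrogen or oxygen (comma = OR).
Check the 12 heavy atoms by environment: 8× C → no; 2× O → match; 1× S → no; 1× Cl → no.
That gives 2 matching atoms.

2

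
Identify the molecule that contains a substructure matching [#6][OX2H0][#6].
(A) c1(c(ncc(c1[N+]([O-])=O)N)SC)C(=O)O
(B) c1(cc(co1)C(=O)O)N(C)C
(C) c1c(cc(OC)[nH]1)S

C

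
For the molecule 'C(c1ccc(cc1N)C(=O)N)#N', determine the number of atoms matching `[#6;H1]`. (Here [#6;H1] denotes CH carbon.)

The query [#6;H1] means: any carbon bearing exactly one hydrogen.
Check the 12 heavy atoms by environment: 3× c (aromatic, H0) → no; 3× c (aromatic, H1) → match; 2× N (H2) → no; 2× C (H0) → no; 1× O (H0) → no; 1× N (H0) → no.
That gives 3 matching atoms.

3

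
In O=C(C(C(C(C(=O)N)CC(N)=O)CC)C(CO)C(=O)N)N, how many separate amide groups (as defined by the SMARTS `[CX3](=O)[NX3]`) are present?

4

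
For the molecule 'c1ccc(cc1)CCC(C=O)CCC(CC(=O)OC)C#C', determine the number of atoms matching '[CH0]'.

The query [CH0] means: aliphatic carbon with no attached hydrogen.
Check the 21 heavy atoms by environment: 5× C (H2) → no; 4× C (H1) → no; 2× C (H0) → match; 3× O (H0) → no; 1× C (H3) → no; 1× c (aromatic, H0) → no; 5× c (aromatic, H1) → no.
That gives 2 matching atoms.

2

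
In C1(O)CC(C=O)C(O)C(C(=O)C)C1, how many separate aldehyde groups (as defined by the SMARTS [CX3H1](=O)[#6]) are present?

1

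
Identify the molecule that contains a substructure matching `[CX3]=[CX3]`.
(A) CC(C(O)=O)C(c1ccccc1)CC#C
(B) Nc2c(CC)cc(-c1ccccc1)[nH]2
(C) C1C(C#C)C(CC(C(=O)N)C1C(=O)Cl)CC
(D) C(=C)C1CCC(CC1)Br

D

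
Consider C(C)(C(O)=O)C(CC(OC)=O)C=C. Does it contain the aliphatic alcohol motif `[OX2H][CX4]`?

The pattern [OX2H][CX4] describes a hydroxyl oxygen bound to an sp3 (X4) carbon — an aliphatic alcohol.
The closest candidate here is a carboxylic acid group (-C(=O)OH), but the -OH is on a CX3 carbonyl carbon, not a CX4 carbon. No other fragment satisfies the full query, so there is no match.

No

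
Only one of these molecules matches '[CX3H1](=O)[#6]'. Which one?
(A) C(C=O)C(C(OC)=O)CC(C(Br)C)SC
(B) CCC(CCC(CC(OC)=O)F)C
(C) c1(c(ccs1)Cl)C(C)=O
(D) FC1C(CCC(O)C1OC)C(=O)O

A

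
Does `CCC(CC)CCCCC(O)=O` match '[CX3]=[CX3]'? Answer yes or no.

No

The pattern [CX3]=[CX3] describes a non-aromatic C=C double bond between two sp2 carbons — an alkene.
The closest candidate here is an ethyl group (-CH2CH3), but its C-C bond is a single bond between CX4 carbons, not CX3=CX3. No other fragment satisfies the full query, so there is no match.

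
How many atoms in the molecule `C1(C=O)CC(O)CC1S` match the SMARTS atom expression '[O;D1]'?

2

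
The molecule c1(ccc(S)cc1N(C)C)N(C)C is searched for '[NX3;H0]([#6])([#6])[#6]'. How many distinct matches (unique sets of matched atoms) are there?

[NX3;H0]([#6])([#6])[#6] is the SMARTS for a tertiary amine: a trivalent nitrogen with no H, bonded to three carbons.
The molecule carries 2 separate instances of a dimethylamino group (-N(CH3)2) meeting every constraint; each maps to a distinct set of atoms, giving 2 matches.

2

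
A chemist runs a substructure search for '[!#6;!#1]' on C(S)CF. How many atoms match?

2

The query [!#6;!#1] means: not carbon and not hydrogen — any heteroatom.
Check the 4 heavy atoms by environment: 2× C → no; 1× F → match; 1× S → match.
Summing the matching environments: 1 + 1 = 2 matching atoms.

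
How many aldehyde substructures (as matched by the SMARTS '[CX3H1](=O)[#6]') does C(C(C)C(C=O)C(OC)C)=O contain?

[CX3H1](=O)[#6] is the SMARTS for an aldehyde: an sp2 carbon with one H, double-bonded to O and single-bonded to carbon.
The molecule carries 2 separate instances of an aldehyde (-CHO) meeting every constraint; each maps to a distinct set of atoms, giving 2 matches.

2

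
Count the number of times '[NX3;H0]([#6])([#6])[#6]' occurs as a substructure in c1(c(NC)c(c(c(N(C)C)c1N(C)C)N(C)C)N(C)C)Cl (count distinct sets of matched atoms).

[NX3;H0]([#6])([#6])[#6] is the SMARTS for a tertiary amine: a trivalent nitrogen with no H, bonded to three carbons.
The molecule carries 4 separate instances of a dimethylamino group (-N(CH3)2) meeting every constraint; each maps to a distinct set of atoms, giving 4 matches.

4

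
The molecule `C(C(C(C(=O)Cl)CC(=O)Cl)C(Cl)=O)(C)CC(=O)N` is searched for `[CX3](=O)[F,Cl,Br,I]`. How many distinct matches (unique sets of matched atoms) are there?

3

[CX3](=O)[F,Cl,Br,I] is the SMARTS for an acyl halide: a carbonyl carbon bonded to a halogen.
The molecule carries 3 separate instances of an acyl chloride (-C(=O)Cl) meeting every constraint; each maps to a distinct set of atoms, giving 3 matches.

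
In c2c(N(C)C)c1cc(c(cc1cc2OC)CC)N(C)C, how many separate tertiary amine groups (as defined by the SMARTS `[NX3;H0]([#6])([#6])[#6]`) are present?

2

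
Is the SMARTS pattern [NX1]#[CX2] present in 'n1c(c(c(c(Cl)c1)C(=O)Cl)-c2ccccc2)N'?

The pattern [NX1]#[CX2] describes a nitrogen triple-bonded to a two-connected carbon — a nitrile.
The closest candidate here is a primary amino group (-NH2), but the nitrogen is NX3 (three connections), not NX1 triple-bonded. No other fragment satisfies the full query, so there is no match.

No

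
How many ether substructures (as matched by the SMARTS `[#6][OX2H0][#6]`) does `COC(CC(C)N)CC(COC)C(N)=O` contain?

2

[#6][OX2H0][#6] is the SMARTS for an ether: an aliphatic oxygen bridging two carbons with no H on the oxygen.
The molecule carries 2 separate instances of a methoxy ether (-OCH3) meeting every constraint; each maps to a distinct set of atoms, giving 2 matches.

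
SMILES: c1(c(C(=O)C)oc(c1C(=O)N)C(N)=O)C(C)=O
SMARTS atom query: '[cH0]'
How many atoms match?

Check the 17 heavy atoms by environment: 1× o (aromatic, H0) → no; 4× c (aromatic, H0) → match; 4× C (H0) → no; 4× O (H0) → no; 2× C (H3) → no; 2× N (H2) → no.
That gives 4 matching atoms.

4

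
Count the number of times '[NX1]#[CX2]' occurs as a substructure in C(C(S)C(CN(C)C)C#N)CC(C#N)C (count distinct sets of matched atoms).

[NX1]#[CX2] is the SMARTS for a nitrile: a nitrogen triple-bonded to a two-connected carbon.
The molecule carries 2 separate instances of a nitrile (-C#N) meeting every constraint; each maps to a distinct set of atoms, giving 2 matches.

2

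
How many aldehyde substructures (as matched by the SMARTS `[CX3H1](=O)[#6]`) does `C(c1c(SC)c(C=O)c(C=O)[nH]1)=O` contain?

3

[CX3H1](=O)[#6] is the SMARTS for an aldehyde: an sp2 carbon with one H, double-bonded to O and single-bonded to carbon.
The molecule carries 3 separate instances of an aldehyde (-CHO) meeting every constraint; each maps to a distinct set of atoms, giving 3 matches.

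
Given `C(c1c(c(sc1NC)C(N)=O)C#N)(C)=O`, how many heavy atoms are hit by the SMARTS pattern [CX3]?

2

The query [CX3] means: C with X3: aliphatic carbon with exactly 3 total connections.
Check the 15 heavy atoms by environment: 1× s (aromatic, X2) → no; 4× c (aromatic, X3) → no; 1× C (X2) → no; 1× N (X1) → no; 2× N (X3) → no; 2× C (X4) → no; 2× C (X3) → match; 2× O (X1) → no.
That gives 2 matching atoms.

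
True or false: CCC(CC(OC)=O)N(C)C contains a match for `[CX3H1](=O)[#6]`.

The pattern [CX3H1](=O)[#6] describes an sp2 carbon with one H, double-bonded to O and single-bonded to carbon — an aldehyde.
The closest candidate here is a methyl-ester group (-C(=O)OCH3), but the carbonyl carbon has H0, not H1. No other fragment satisfies the full query, so there is no match.

False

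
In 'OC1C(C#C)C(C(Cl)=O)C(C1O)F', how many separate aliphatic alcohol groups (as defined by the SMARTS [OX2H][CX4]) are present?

[OX2H][CX4] is the SMARTS for an aliphatic alcohol: a hydroxyl oxygen bound to an sp3 (X4) carbon.
The molecule carries 2 separate instances of a hydroxyl group (-OH) meeting every constraint; each maps to a distinct set of atoms, giving 2 matches.

2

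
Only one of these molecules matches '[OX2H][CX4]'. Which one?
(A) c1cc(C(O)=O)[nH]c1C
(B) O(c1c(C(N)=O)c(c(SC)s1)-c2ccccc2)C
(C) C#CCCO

[OX2H][CX4] describes a hydroxyl oxygen bound to an sp3 (X4) carbon (an aliphatic alcohol).
(A) has a carboxylic acid group (-C(=O)OH) but the -OH is on a CX3 carbonyl carbon, not a CX4 carbon.
(B) has a methoxy ether (-OCH3) but the oxygen has H0 (ether), not H1.
(C) contains a hydroxyl group (-OH), which satisfies every atom and bond constraint.
So the answer is (C).

C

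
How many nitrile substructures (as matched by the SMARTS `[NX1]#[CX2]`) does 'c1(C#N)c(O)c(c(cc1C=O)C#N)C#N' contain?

3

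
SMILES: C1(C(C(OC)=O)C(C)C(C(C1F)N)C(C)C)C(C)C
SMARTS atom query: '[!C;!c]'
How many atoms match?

4

The query [!C;!c] means: neither aliphatic nor aromatic carbon — same as [!#6].
Check the 19 heavy atoms by environment: 15× C → no; 1× N → match; 1× F → match; 2× O → match.
Summing the matching environments: 1 + 1 + 2 = 4 matching atoms.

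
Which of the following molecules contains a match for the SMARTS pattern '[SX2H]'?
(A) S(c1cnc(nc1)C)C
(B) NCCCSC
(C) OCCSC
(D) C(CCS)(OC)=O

D

[SX2H] describes an aliphatic sulfur with two connections, one being H (a thiol).
(A) has a methylthio ether (-SCH3) but the sulfur has H0 (bonded to two carbons), not H1.
(B) has a methylthio ether (-SCH3) but the sulfur has H0 (bonded to two carbons), not H1.
(C) has a hydroxyl group (-OH) but it is an -OH, not an -SH.
(D) contains a thiol (-SH), which satisfies every atom and bond constraint.
So the answer is (D).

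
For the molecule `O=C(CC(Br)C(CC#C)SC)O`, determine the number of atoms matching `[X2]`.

The query [X2] means: any atom with exactly two total connections (bonds + H).
Check the 12 heavy atoms by environment: 5× C (X4) → no; 1× C (X3) → no; 1× O (X1) → no; 1× O (X2) → match; 1× S (X2) → match; 1× Br (X1) → no; 2× C (X2) → match.
Summing the matching environments: 1 + 1 + 2 = 4 matching atoms.

4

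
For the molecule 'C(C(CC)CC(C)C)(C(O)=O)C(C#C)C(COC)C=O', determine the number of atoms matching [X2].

The query [X2] means: any atom with exactly two total connections (bonds + H).
Check the 20 heavy atoms by environment: 12× C (X4) → no; 2× C (X3) → no; 2× O (X1) → no; 2× O (X2) → match; 2× C (X2) → match.
Summing the matching environments: 2 + 2 = 4 matching atoms.

4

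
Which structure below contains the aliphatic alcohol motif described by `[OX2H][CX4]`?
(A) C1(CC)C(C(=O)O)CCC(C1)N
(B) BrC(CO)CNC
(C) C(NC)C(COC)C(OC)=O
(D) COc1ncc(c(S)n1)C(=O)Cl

B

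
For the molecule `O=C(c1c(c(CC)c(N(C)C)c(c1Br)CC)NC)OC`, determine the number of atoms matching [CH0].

The query [CH0] means: aliphatic carbon with no attached hydrogen.
Check the 20 heavy atoms by environment: 6× c (aromatic, H0) → no; 1× C (H0) → match; 2× O (H0) → no; 6× C (H3) → no; 2× C (H2) → no; 1× N (H0) → no; 1× N (H1) → no; 1× Br (H0) → no.
That gives 1 matching atom.

1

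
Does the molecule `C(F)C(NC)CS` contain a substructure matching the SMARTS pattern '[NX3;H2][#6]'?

No

The pattern [NX3;H2][#6] describes a trivalent nitrogen with two H attached to carbon — a primary amine.
The closest candidate here is an N-methylamino group (-NHCH3), but the nitrogen bears two carbons and only one H (H1), not H2. No other fragment satisfies the full query, so there is no match.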